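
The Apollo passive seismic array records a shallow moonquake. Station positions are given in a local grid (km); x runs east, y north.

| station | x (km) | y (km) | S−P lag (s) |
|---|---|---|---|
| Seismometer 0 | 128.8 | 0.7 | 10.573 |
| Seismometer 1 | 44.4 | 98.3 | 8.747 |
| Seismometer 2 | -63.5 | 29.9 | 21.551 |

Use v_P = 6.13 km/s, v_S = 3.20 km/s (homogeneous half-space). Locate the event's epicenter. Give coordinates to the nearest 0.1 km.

x ≈ 79.2 km, y ≈ 51.2 km

Distance from S−P lag: d = Δt · v_P v_S / (v_P − v_S) = Δt · (6.13·3.20)/(6.13−3.20) ≈ 6.6949·Δt.
So d_Seismometer 0 = 70.78, d_Seismometer 1 = 58.56, d_Seismometer 2 = 144.28 km.
Circle about each station: (x − 128.8)² + (y − 0.7)² = 70.78²; (x − 44.4)² + (y − 98.3)² = 58.56²; (x + 63.5)² + (y − 29.9)² = 144.28².
Subtracting pairs of circle equations eliminates x²+y² and gives linear equations (the radical axes):
-168.8 x + 195.2 y = -3375.15
-384.6 x + 58.4 y = -27470.58
Solving the 2×2 system: x ≈ 79.2, y ≈ 51.2 km.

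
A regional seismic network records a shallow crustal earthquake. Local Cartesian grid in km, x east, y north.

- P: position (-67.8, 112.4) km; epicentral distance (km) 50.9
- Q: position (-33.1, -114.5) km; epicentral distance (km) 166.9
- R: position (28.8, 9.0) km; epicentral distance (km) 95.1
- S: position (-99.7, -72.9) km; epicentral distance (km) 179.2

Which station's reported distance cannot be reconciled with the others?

Q

Solve using three stations at a time. Using P, R, S (subtract circle equations pairwise → linear system) gives (x, y) ≈ (-22.7, 88.9).
Distances from that point to each station vs reported:
  P: calculated 50.8 vs reported 50.9 → residual 0.1 km
  Q: calculated 203.7 vs reported 166.9 → residual 36.8 km
  R: calculated 95.1 vs reported 95.1 → residual 0.0 km
  S: calculated 179.2 vs reported 179.2 → residual 0.0 km
P, R, S are mutually consistent (residuals ≈ 0); Q is off by 36.8 km.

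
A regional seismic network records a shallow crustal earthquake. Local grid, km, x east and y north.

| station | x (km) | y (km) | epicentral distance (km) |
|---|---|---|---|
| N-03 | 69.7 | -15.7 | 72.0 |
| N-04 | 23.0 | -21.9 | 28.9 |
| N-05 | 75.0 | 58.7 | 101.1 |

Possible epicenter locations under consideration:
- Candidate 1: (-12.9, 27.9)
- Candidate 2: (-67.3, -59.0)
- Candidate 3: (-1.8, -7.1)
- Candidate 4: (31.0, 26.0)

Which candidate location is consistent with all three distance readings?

Candidate 3

For each candidate, compare |candidate − station| to the reported distance:
Candidate 1: residuals N-03 21.4, N-04 32.5, N-05 8.0 → max 32.5 km
Candidate 2: residuals N-03 71.7, N-04 68.7, N-05 83.6 → max 83.6 km
Candidate 3: residuals N-03 0.0, N-04 0.0, N-05 0.0 → max 0.0 km
Candidate 4: residuals N-03 15.1, N-04 19.7, N-05 46.3 → max 46.3 km
Only Candidate 3 has all residuals ≈ 0.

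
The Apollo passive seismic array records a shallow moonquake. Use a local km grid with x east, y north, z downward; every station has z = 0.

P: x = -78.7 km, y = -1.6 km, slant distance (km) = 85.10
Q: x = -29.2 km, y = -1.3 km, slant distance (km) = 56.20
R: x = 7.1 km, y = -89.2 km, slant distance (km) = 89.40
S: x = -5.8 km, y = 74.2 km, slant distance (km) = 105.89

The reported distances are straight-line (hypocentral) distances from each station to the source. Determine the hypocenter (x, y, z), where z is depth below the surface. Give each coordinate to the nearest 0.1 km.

Each station gives a sphere (x−x_i)² + (y−y_i)² + z² = d_i² (stations at z=0).
Subtracting the P sphere from Q and R: z² cancels, leaving linear equations in x and y:
99.0 x + 0.6 y = -1258.35
171.6 x − 175.2 y = 1060.45
Solving: x ≈ -12.599, y ≈ -18.393 km (keep extra digits for the depth step; rounded: -12.6, -18.4).
Then from the P sphere: z² = 85.10² − (x + 78.7)² − (y + 1.6)² with x = -12.599, y = -18.393, so z ≈ 50.899 ≈ 50.9 km.
Check against S (with the unrounded solution): distance 105.88 ≈ 105.89 km. ✓

(-12.6, -18.4, 50.9)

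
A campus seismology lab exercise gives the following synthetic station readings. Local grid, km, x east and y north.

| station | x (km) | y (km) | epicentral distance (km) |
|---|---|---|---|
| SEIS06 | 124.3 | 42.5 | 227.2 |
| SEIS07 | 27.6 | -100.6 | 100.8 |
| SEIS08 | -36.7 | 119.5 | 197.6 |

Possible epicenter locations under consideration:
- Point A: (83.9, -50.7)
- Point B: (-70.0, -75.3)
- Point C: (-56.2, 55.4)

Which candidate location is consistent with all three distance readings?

For each candidate, compare |candidate − station| to the reported distance:
Point A: residuals SEIS06 125.6, SEIS07 25.6, SEIS08 11.0 → max 125.6 km
Point B: residuals SEIS06 0.0, SEIS07 0.0, SEIS08 0.0 → max 0.0 km
Point C: residuals SEIS06 46.2, SEIS07 76.3, SEIS08 130.6 → max 130.6 km
Only Point B has all residuals ≈ 0.

Point B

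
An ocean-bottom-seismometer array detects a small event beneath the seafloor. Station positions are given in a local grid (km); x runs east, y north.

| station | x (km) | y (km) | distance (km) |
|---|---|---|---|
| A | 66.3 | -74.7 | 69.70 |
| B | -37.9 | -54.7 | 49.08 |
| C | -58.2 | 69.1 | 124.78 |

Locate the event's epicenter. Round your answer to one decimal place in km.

Circle about each station: (x − 66.3)² + (y + 74.7)² = 69.70²; (x + 37.9)² + (y + 54.7)² = 49.08²; (x + 58.2)² + (y − 69.1)² = 124.78².
Subtracting the A equation from the B and C equations removes the quadratic terms:
-208.4 x + 40.0 y = -3098.04
-249.0 x + 287.6 y = -12525.69
Solving the 2×2 system: x ≈ 7.8, y ≈ -36.8 km.

(7.8, -36.8)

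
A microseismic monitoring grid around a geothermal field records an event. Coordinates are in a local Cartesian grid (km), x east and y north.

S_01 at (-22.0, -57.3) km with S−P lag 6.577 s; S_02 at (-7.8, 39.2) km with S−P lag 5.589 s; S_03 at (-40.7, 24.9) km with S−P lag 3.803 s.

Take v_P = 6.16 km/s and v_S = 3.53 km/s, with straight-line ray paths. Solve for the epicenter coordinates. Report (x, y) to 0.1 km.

(-26.4, -3.1)

Distance from S−P lag: d = Δt · v_P v_S / (v_P − v_S) = Δt · (6.16·3.53)/(6.16−3.53) ≈ 8.2680·Δt.
So d_S_01 = 54.38, d_S_02 = 46.21, d_S_03 = 31.44 km.
Circle about each station: (x + 22.0)² + (y + 57.3)² = 54.38²; (x + 7.8)² + (y − 39.2)² = 46.21²; (x + 40.7)² + (y − 24.9)² = 31.44².
Subtracting the S_01 equation from the S_02 and S_03 equations removes the quadratic terms:
28.4 x + 193.0 y = -1347.99
-37.4 x + 164.4 y = 477.92
Solving the 2×2 system: x ≈ -26.4, y ≈ -3.1 km.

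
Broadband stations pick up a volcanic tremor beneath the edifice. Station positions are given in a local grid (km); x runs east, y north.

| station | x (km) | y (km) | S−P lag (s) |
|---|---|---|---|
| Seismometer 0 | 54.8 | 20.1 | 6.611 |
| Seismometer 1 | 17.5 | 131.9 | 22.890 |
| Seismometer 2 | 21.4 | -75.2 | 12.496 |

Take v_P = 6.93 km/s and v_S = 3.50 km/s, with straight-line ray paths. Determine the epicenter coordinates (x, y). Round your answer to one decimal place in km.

(85.9, -14.8)

Distance from S−P lag: d = Δt · v_P v_S / (v_P − v_S) = Δt · (6.93·3.50)/(6.93−3.50) ≈ 7.0714·Δt.
So d_Seismometer 0 = 46.75, d_Seismometer 1 = 161.87, d_Seismometer 2 = 88.36 km.
Circle about each station: (x − 54.8)² + (y − 20.1)² = 46.75²; (x − 17.5)² + (y − 131.9)² = 161.87²; (x − 21.4)² + (y + 75.2)² = 88.36².
Subtracting the Seismometer 0 equation from the Seismometer 1 and Seismometer 2 equations removes the quadratic terms:
-74.6 x + 223.6 y = -9719.52
-66.8 x − 190.6 y = -2915.98
Solving the 2×2 system: x ≈ 85.9, y ≈ -14.8 km.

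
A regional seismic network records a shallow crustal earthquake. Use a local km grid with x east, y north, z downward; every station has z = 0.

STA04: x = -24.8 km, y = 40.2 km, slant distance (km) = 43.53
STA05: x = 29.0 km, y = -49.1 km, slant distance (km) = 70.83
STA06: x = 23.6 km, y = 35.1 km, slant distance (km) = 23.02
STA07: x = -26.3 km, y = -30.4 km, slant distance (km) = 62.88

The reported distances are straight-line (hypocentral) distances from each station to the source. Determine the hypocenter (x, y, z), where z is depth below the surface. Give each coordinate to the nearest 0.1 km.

Each station gives a sphere (x−x_i)² + (y−y_i)² + z² = d_i² (stations at z=0).
Subtracting the STA04 sphere from STA05 and STA06: z² cancels, leaving linear equations in x and y:
107.6 x − 178.6 y = -2101.30
96.8 x − 10.2 y = 922.83
Solving: x ≈ 11.503, y ≈ 18.696 km (keep extra digits for the depth step; rounded: 11.5, 18.7).
Then from the STA04 sphere: z² = 43.53² − (x + 24.8)² − (y − 40.2)² with x = 11.503, y = 18.696, so z ≈ 10.702 ≈ 10.7 km.

x ≈ 11.5 km, y ≈ 18.7 km, depth ≈ 10.7 km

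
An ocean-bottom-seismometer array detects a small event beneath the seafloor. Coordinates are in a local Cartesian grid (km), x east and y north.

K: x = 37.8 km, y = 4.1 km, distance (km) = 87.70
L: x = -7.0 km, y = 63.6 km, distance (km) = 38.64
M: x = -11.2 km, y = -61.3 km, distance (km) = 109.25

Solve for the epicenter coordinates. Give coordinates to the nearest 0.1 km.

Circle about each station: (x − 37.8)² + (y − 4.1)² = 87.70²; (x + 7.0)² + (y − 63.6)² = 38.64²; (x + 11.2)² + (y + 61.3)² = 109.25².
Subtracting pairs of circle equations eliminates x²+y² and gives linear equations (the radical axes):
-89.6 x + 119.0 y = 8846.55
-98.0 x − 130.8 y = -1806.79
Solving the 2×2 system: x ≈ -40.3, y ≈ 44.0 km.

(-40.3, 44.0)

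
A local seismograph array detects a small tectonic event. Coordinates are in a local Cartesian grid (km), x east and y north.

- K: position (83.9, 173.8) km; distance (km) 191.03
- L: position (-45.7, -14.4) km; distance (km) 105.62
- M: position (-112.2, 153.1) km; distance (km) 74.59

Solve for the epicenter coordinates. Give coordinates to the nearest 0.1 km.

Circle about each station: (x − 83.9)² + (y − 173.8)² = 191.03²; (x + 45.7)² + (y + 14.4)² = 105.62²; (x + 112.2)² + (y − 153.1)² = 74.59².
Subtracting pairs of circle equations eliminates x²+y² and gives linear equations (the radical axes):
-259.2 x − 376.4 y = -9612.92
-392.2 x − 41.4 y = 29711.59
Solving the 2×2 system: x ≈ -84.6, y ≈ 83.8 km.

-84.6 km east, 83.8 km north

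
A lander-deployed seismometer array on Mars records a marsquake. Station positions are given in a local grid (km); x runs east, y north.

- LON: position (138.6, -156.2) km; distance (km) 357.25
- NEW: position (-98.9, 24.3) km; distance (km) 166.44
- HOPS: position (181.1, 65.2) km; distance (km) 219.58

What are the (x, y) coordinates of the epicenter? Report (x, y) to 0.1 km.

-13.4 km east, 167.1 km north

Circle about each station: (x − 138.6)² + (y + 156.2)² = 357.25²; (x + 98.9)² + (y − 24.3)² = 166.44²; (x − 181.1)² + (y − 65.2)² = 219.58².
Subtracting the LON equation from the NEW and HOPS equations removes the quadratic terms:
-475.0 x + 361.0 y = 66688.59
85.0 x + 442.8 y = 72852.04
Solving the 2×2 system: x ≈ -13.4, y ≈ 167.1 km.
Check against LON (with the unrounded x, y): √((x − 138.6)²+(y + 156.2)²) = 357.25 ≈ 357.25 km. ✓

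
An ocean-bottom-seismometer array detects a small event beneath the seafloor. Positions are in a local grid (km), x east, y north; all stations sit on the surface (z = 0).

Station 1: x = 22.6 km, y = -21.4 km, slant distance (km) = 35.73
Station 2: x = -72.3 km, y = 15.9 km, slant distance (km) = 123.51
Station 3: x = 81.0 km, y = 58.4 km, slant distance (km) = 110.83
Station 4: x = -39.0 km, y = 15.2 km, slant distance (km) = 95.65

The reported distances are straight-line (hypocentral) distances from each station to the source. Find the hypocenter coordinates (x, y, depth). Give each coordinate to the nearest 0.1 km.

x ≈ 34.9 km, y ≈ -38.1 km, depth ≈ 29.1 km

Each station gives a sphere (x−x_i)² + (y−y_i)² + z² = d_i² (stations at z=0).
Subtracting the Station 1 sphere from Station 2 and Station 3: z² cancels, leaving linear equations in x and y:
-189.8 x + 74.6 y = -9466.71
116.8 x + 159.6 y = -2003.82
Solving: x ≈ 34.903, y ≈ -38.098 km (keep extra digits for the depth step; rounded: 34.9, -38.1).
Then from the Station 1 sphere: z² = 35.73² − (x − 22.6)² − (y + 21.4)² with x = 34.903, y = -38.098, so z ≈ 29.094 ≈ 29.1 km.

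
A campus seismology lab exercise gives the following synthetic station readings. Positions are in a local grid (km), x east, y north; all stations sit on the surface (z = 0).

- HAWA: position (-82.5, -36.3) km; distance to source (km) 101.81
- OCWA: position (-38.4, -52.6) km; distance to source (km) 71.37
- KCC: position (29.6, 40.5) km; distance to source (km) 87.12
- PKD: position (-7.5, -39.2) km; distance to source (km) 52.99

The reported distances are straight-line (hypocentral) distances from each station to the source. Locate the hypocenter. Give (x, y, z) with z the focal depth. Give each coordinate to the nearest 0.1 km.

Each station gives a sphere (x−x_i)² + (y−y_i)² + z² = d_i² (stations at z=0).
Subtracting the HAWA sphere from OCWA and KCC: z² cancels, leaving linear equations in x and y:
88.2 x − 32.6 y = 1388.98
224.2 x + 153.6 y = -2832.15
Solving: x ≈ 5.802, y ≈ -26.908 km (keep extra digits for the depth step; rounded: 5.8, -26.9).
Then from the HAWA sphere: z² = 101.81² − (x + 82.5)² − (y + 36.3)² with x = 5.802, y = -26.908, so z ≈ 49.798 ≈ 49.8 km.
Check against PKD (with the unrounded solution): distance 52.99 ≈ 52.99 km. ✓

x ≈ 5.8 km, y ≈ -26.9 km, depth ≈ 49.8 km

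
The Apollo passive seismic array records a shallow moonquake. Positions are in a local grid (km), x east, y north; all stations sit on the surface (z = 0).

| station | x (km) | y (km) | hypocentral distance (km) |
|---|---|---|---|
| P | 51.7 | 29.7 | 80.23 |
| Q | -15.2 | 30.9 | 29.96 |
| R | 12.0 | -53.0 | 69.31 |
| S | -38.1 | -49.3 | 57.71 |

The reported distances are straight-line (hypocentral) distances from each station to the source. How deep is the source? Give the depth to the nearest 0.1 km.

z ≈ 12.7 km

Each station gives a sphere (x−x_i)² + (y−y_i)² + z² = d_i² (stations at z=0).
Subtracting the P sphere from Q and R: z² cancels, leaving linear equations in x and y:
-133.8 x + 2.4 y = 3170.12
-79.4 x − 165.4 y = 1031.00
Solving: x ≈ -23.602, y ≈ 5.097 km (keep extra digits for the depth step; rounded: -23.6, 5.1).
Then from the P sphere: z² = 80.23² − (x − 51.7)² − (y − 29.7)² with x = -23.602, y = 5.097, so z ≈ 12.695 ≈ 12.7 km.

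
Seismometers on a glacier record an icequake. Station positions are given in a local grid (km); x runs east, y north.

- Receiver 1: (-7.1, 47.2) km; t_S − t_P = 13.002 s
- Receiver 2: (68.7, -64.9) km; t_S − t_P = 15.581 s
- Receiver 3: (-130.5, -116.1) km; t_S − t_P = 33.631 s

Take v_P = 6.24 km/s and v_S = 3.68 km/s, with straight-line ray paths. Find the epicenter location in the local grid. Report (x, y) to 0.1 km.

(107.4, 69.4)

Distance from S−P lag: d = Δt · v_P v_S / (v_P − v_S) = Δt · (6.24·3.68)/(6.24−3.68) ≈ 8.9700·Δt.
So d_Receiver 1 = 116.63, d_Receiver 2 = 139.76, d_Receiver 3 = 301.67 km.
Circle about each station: (x + 7.1)² + (y − 47.2)² = 116.63²; (x − 68.7)² + (y + 64.9)² = 139.76²; (x + 130.5)² + (y + 116.1)² = 301.67².
Subtracting pairs of circle equations eliminates x²+y² and gives linear equations (the radical axes):
151.6 x − 224.2 y = 723.15
-246.8 x − 326.6 y = -49171.02
Solving the 2×2 system: x ≈ 107.4, y ≈ 69.4 km.
Check against Receiver 1 (with the unrounded x, y): √((x + 7.1)²+(y − 47.2)²) = 116.63 ≈ 116.63 km. ✓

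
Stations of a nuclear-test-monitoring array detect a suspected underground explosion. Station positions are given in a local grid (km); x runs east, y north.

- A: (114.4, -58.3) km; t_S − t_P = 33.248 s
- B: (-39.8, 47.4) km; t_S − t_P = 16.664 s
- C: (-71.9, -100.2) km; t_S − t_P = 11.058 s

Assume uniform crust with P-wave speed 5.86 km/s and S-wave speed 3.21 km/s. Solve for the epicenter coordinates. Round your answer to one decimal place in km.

(-120.8, -38.8)

Distance from S−P lag: d = Δt · v_P v_S / (v_P − v_S) = Δt · (5.86·3.21)/(5.86−3.21) ≈ 7.0983·Δt.
So d_A = 236.01, d_B = 118.29, d_C = 78.49 km.
Circle about each station: (x − 114.4)² + (y + 58.3)² = 236.01²; (x + 39.8)² + (y − 47.4)² = 118.29²; (x + 71.9)² + (y + 100.2)² = 78.49².
Subtracting pairs of circle equations eliminates x²+y² and gives linear equations (the radical axes):
-308.4 x + 211.4 y = 29052.75
-372.6 x − 83.8 y = 48263.44
Solving the 2×2 system: x ≈ -120.8, y ≈ -38.8 km.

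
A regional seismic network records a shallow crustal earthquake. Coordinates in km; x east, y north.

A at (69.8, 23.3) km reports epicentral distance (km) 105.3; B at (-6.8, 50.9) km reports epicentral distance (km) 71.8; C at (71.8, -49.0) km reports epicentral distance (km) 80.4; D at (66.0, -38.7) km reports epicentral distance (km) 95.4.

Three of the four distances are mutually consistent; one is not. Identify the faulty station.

C

Solve using three stations at a time. Using A, B, D (subtract circle equations pairwise → linear system) gives (x, y) ≈ (-27.0, -17.9).
Distances from that point to each station vs reported:
  A: calculated 105.2 vs reported 105.3 → residual 0.1 km
  B: calculated 71.7 vs reported 71.8 → residual 0.1 km
  C: calculated 103.6 vs reported 80.4 → residual 23.2 km
  D: calculated 95.3 vs reported 95.4 → residual 0.1 km
A, B, D are mutually consistent (residuals ≈ 0); C is off by 23.2 km.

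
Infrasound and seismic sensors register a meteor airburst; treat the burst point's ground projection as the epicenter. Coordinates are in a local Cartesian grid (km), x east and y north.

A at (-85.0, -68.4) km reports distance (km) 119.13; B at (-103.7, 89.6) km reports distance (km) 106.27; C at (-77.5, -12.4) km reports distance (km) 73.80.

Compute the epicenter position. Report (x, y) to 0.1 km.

Circle about each station: (x + 85.0)² + (y + 68.4)² = 119.13²; (x + 103.7)² + (y − 89.6)² = 106.27²; (x + 77.5)² + (y + 12.4)² = 73.80².
Subtracting the A equation from the B and C equations removes the quadratic terms:
-37.4 x + 316.0 y = 9776.93
15.0 x + 112.0 y = 3001.97
Solving the 2×2 system: x ≈ -16.4, y ≈ 29.0 km.

x ≈ -16.4 km, y ≈ 29.0 km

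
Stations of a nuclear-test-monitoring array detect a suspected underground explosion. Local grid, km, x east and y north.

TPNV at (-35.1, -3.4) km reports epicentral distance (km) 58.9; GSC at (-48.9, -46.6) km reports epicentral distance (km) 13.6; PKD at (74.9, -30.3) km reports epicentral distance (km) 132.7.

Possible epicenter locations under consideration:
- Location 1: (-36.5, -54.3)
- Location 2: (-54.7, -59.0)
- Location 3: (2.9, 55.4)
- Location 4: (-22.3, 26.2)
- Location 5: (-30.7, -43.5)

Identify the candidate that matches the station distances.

For each candidate, compare |candidate − station| to the reported distance:
Location 1: residuals TPNV 8.0, GSC 1.0, PKD 18.7 → max 18.7 km
Location 2: residuals TPNV 0.1, GSC 0.1, PKD 0.0 → max 0.1 km
Location 3: residuals TPNV 11.1, GSC 100.8, PKD 20.8 → max 100.8 km
Location 4: residuals TPNV 26.7, GSC 63.9, PKD 20.3 → max 63.9 km
Location 5: residuals TPNV 18.6, GSC 4.9, PKD 26.3 → max 26.3 km
Only Location 2 has all residuals ≈ 0.

Location 2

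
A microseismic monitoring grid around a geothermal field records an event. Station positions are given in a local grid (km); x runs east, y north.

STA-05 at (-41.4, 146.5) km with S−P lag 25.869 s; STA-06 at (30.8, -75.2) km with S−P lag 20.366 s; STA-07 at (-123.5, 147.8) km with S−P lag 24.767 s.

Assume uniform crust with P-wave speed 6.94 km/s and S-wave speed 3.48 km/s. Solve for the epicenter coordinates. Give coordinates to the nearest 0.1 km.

Distance from S−P lag: d = Δt · v_P v_S / (v_P − v_S) = Δt · (6.94·3.48)/(6.94−3.48) ≈ 6.9801·Δt.
So d_STA-05 = 180.57, d_STA-06 = 142.16, d_STA-07 = 172.88 km.
Circle about each station: (x + 41.4)² + (y − 146.5)² = 180.57²; (x − 30.8)² + (y + 75.2)² = 142.16²; (x + 123.5)² + (y − 147.8)² = 172.88².
Subtracting the STA-05 equation from the STA-06 and STA-07 equations removes the quadratic terms:
144.4 x − 443.4 y = -4176.47
-164.2 x + 2.6 y = 16638.91
Solving the 2×2 system: x ≈ -101.7, y ≈ -23.7 km.

(-101.7, -23.7)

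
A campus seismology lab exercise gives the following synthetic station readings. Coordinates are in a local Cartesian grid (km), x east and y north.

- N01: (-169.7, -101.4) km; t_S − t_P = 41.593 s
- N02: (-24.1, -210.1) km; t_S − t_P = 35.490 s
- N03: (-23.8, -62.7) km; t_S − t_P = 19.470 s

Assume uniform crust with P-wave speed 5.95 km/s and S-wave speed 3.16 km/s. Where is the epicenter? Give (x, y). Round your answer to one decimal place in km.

Distance from S−P lag: d = Δt · v_P v_S / (v_P − v_S) = Δt · (5.95·3.16)/(5.95−3.16) ≈ 6.7391·Δt.
So d_N01 = 280.30, d_N02 = 239.17, d_N03 = 131.21 km.
Circle about each station: (x + 169.7)² + (y + 101.4)² = 280.30²; (x + 24.1)² + (y + 210.1)² = 239.17²; (x + 23.8)² + (y + 62.7)² = 131.21².
Subtracting the N01 equation from the N02 and N03 equations removes the quadratic terms:
291.2 x − 217.4 y = 27008.57
291.8 x + 77.4 y = 26769.71
Solving the 2×2 system: x ≈ 92.0, y ≈ -1.0 km.

92.0 km east, -1.0 km north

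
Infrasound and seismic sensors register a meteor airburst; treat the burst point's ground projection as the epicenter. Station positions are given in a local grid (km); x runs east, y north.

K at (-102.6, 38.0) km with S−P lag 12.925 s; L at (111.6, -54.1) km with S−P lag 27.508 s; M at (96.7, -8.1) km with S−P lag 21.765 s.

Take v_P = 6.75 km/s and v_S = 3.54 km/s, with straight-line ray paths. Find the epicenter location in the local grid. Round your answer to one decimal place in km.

(-26.6, 97.0)

Distance from S−P lag: d = Δt · v_P v_S / (v_P − v_S) = Δt · (6.75·3.54)/(6.75−3.54) ≈ 7.4439·Δt.
So d_K = 96.21, d_L = 204.77, d_M = 162.02 km.
Circle about each station: (x + 102.6)² + (y − 38.0)² = 96.21²; (x − 111.6)² + (y + 54.1)² = 204.77²; (x − 96.7)² + (y + 8.1)² = 162.02².
Subtracting the K equation from the L and M equations removes the quadratic terms:
428.4 x − 184.2 y = -29263.78
398.6 x − 92.2 y = -19548.38
Solving the 2×2 system: x ≈ -26.6, y ≈ 97.0 km.
Check against K (with the unrounded x, y): √((x + 102.6)²+(y − 38.0)²) = 96.20 ≈ 96.21 km. ✓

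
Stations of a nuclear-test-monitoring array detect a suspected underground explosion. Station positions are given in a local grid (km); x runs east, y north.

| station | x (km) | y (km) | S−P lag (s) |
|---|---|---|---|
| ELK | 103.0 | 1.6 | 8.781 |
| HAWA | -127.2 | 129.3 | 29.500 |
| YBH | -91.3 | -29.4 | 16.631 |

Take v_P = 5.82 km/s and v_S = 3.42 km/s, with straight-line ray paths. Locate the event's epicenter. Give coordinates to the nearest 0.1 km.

45.9 km east, -43.6 km north

Distance from S−P lag: d = Δt · v_P v_S / (v_P − v_S) = Δt · (5.82·3.42)/(5.82−3.42) ≈ 8.2935·Δt.
So d_ELK = 72.83, d_HAWA = 244.66, d_YBH = 137.93 km.
Circle about each station: (x − 103.0)² + (y − 1.6)² = 72.83²; (x + 127.2)² + (y − 129.3)² = 244.66²; (x + 91.3)² + (y + 29.4)² = 137.93².
Subtracting pairs of circle equations eliminates x²+y² and gives linear equations (the radical axes):
-460.4 x + 255.4 y = -32267.54
-388.6 x − 62.0 y = -15131.99
Solving the 2×2 system: x ≈ 45.9, y ≈ -43.6 km.
Check against ELK (with the unrounded x, y): √((x − 103.0)²+(y − 1.6)²) = 72.83 ≈ 72.83 km. ✓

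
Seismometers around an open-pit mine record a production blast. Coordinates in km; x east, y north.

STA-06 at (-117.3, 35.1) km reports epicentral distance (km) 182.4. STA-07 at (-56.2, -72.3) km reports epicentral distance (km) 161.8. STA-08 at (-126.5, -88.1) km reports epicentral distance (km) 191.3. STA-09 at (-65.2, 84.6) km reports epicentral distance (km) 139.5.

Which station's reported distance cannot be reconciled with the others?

STA-08

Solve using three stations at a time. Using STA-06, STA-07, STA-09 (subtract circle equations pairwise → linear system) gives (x, y) ≈ (65.1, 34.8).
Distances from that point to each station vs reported:
  STA-06: calculated 182.4 vs reported 182.4 → residual 0.0 km
  STA-07: calculated 161.8 vs reported 161.8 → residual 0.0 km
  STA-08: calculated 227.6 vs reported 191.3 → residual 36.3 km
  STA-09: calculated 139.5 vs reported 139.5 → residual 0.0 km
STA-06, STA-07, STA-09 are mutually consistent (residuals ≈ 0); STA-08 is off by 36.3 km.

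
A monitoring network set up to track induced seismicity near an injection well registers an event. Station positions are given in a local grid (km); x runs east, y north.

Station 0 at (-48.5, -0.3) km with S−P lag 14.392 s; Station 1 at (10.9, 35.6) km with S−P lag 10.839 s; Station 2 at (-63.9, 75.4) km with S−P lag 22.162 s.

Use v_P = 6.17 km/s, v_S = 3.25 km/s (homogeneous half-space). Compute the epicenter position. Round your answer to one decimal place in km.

(45.7, -30.2)

Distance from S−P lag: d = Δt · v_P v_S / (v_P − v_S) = Δt · (6.17·3.25)/(6.17−3.25) ≈ 6.8673·Δt.
So d_Station 0 = 98.83, d_Station 1 = 74.43, d_Station 2 = 152.19 km.
Circle about each station: (x + 48.5)² + (y + 0.3)² = 98.83²; (x − 10.9)² + (y − 35.6)² = 74.43²; (x + 63.9)² + (y − 75.4)² = 152.19².
Subtracting the Station 0 equation from the Station 1 and Station 2 equations removes the quadratic terms:
118.8 x + 71.8 y = 3261.37
-30.8 x + 151.4 y = -5978.40
Solving the 2×2 system: x ≈ 45.7, y ≈ -30.2 km.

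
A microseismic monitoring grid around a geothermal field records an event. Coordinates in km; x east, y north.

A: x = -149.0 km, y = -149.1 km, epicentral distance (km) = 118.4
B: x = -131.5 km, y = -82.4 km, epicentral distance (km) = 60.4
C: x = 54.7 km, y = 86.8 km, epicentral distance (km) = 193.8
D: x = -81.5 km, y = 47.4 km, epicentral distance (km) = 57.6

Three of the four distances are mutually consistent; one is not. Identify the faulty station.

D

Solve using three stations at a time. Using A, B, C (subtract circle equations pairwise → linear system) gives (x, y) ≈ (-78.1, -54.3).
Distances from that point to each station vs reported:
  A: calculated 118.4 vs reported 118.4 → residual 0.0 km
  B: calculated 60.3 vs reported 60.4 → residual 0.1 km
  C: calculated 193.8 vs reported 193.8 → residual 0.0 km
  D: calculated 101.8 vs reported 57.6 → residual 44.2 km
A, B, C are mutually consistent (residuals ≈ 0); D is off by 44.2 km.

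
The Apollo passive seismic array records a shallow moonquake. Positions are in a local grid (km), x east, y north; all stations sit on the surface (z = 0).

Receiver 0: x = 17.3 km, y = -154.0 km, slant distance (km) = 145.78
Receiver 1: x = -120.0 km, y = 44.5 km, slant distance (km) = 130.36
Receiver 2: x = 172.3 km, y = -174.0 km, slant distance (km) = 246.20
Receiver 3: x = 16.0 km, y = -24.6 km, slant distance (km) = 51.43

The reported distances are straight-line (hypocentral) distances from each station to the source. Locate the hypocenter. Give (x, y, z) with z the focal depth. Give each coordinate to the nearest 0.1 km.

Each station gives a sphere (x−x_i)² + (y−y_i)² + z² = d_i² (stations at z=0).
Subtracting the Receiver 0 sphere from Receiver 1 and Receiver 2: z² cancels, leaving linear equations in x and y:
-274.6 x + 397.0 y = -3376.96
310.0 x − 40.0 y = -3414.63
Solving: x ≈ -13.299, y ≈ -17.705 km (keep extra digits for the depth step; rounded: -13.3, -17.7).
Then from the Receiver 0 sphere: z² = 145.78² − (x − 17.3)² − (y + 154.0)² with x = -13.299, y = -17.705, so z ≈ 41.704 ≈ 41.7 km.
Check against Receiver 3 (with the unrounded solution): distance 51.43 ≈ 51.43 km. ✓

(-13.3, -17.7, 41.7)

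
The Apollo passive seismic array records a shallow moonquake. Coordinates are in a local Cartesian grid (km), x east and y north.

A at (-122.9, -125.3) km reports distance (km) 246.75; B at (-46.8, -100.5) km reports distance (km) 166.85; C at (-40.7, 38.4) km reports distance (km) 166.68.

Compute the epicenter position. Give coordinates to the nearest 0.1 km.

Circle about each station: (x + 122.9)² + (y + 125.3)² = 246.75²; (x + 46.8)² + (y + 100.5)² = 166.85²; (x + 40.7)² + (y − 38.4)² = 166.68².
Subtracting pairs of circle equations eliminates x²+y² and gives linear equations (the radical axes):
152.2 x + 49.6 y = 14532.63
164.4 x + 327.4 y = 5429.89
Solving the 2×2 system: x ≈ 107.7, y ≈ -37.5 km.

(107.7, -37.5)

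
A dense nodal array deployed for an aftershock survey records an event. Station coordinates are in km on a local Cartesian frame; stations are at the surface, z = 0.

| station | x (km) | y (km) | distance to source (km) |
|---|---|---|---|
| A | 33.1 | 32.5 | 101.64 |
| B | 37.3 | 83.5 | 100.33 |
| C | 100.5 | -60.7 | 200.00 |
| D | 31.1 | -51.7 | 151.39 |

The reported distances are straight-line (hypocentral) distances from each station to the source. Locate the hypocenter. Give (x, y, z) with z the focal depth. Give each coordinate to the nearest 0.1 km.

Each station gives a sphere (x−x_i)² + (y−y_i)² + z² = d_i² (stations at z=0).
Subtracting the A sphere from B and C: z² cancels, leaving linear equations in x and y:
8.4 x + 102.0 y = 6476.26
134.8 x − 186.4 y = -18036.43
Solving: x ≈ -41.301, y ≈ 66.894 km (keep extra digits for the depth step; rounded: -41.3, 66.9).
Then from the A sphere: z² = 101.64² − (x − 33.1)² − (y − 32.5)² with x = -41.301, y = 66.894, so z ≈ 60.102 ≈ 60.1 km.

x ≈ -41.3 km, y ≈ 66.9 km, depth ≈ 60.1 km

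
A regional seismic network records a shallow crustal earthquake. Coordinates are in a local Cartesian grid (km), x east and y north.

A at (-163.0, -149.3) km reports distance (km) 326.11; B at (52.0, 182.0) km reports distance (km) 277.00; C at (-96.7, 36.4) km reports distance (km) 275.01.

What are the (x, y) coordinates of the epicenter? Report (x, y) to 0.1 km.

Circle about each station: (x + 163.0)² + (y + 149.3)² = 326.11²; (x − 52.0)² + (y − 182.0)² = 277.00²; (x + 96.7)² + (y − 36.4)² = 275.01².
Subtracting pairs of circle equations eliminates x²+y² and gives linear equations (the radical axes):
430.0 x + 662.6 y = 16587.24
132.6 x + 371.4 y = -7466.41
Solving the 2×2 system: x ≈ 154.6, y ≈ -75.3 km.

154.6 km east, -75.3 km north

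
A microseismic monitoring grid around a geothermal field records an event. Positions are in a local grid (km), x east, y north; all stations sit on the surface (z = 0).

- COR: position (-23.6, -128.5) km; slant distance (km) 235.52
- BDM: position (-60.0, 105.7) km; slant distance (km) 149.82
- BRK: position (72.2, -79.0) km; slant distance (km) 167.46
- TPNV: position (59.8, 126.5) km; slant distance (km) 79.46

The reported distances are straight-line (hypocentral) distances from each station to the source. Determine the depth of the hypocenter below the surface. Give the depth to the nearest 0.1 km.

60.6 km

Each station gives a sphere (x−x_i)² + (y−y_i)² + z² = d_i² (stations at z=0).
Subtracting the COR sphere from BDM and BRK: z² cancels, leaving linear equations in x and y:
-72.8 x + 468.4 y = 30726.92
191.6 x + 99.0 y = 21811.45
Solving: x ≈ 74.000, y ≈ 77.101 km (keep extra digits for the depth step; rounded: 74.0, 77.1).
Then from the COR sphere: z² = 235.52² − (x + 23.6)² − (y + 128.5)² with x = 74.000, y = 77.101, so z ≈ 60.598 ≈ 60.6 km.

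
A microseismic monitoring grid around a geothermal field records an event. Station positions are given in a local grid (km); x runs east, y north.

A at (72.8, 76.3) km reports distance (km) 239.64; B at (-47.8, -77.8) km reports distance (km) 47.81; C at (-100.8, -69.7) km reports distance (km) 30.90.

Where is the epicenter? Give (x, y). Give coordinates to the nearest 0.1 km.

(-90.7, -98.9)

Circle about each station: (x − 72.8)² + (y − 76.3)² = 239.64²; (x + 47.8)² + (y + 77.8)² = 47.81²; (x + 100.8)² + (y + 69.7)² = 30.90².
Subtracting the A equation from the B and C equations removes the quadratic terms:
-241.2 x − 308.2 y = 52357.68
-347.2 x − 292.0 y = 60369.72
Solving the 2×2 system: x ≈ -90.7, y ≈ -98.9 km.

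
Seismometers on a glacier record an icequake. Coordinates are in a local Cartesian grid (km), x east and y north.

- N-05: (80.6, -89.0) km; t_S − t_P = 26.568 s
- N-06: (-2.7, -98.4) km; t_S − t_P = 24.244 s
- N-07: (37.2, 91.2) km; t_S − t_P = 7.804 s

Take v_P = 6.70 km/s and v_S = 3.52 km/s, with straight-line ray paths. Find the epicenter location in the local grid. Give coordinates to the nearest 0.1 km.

Distance from S−P lag: d = Δt · v_P v_S / (v_P − v_S) = Δt · (6.70·3.52)/(6.70−3.52) ≈ 7.4164·Δt.
So d_N-05 = 197.04, d_N-06 = 179.80, d_N-07 = 57.88 km.
Circle about each station: (x − 80.6)² + (y + 89.0)² = 197.04²; (x + 2.7)² + (y + 98.4)² = 179.80²; (x − 37.2)² + (y − 91.2)² = 57.88².
Subtracting the N-05 equation from the N-06 and N-07 equations removes the quadratic terms:
-166.6 x − 18.8 y = 1769.21
-86.8 x + 360.4 y = 30758.59
Solving the 2×2 system: x ≈ -19.7, y ≈ 80.6 km.
Check against N-05 (with the unrounded x, y): √((x − 80.6)²+(y + 89.0)²) = 197.04 ≈ 197.04 km. ✓

(-19.7, 80.6)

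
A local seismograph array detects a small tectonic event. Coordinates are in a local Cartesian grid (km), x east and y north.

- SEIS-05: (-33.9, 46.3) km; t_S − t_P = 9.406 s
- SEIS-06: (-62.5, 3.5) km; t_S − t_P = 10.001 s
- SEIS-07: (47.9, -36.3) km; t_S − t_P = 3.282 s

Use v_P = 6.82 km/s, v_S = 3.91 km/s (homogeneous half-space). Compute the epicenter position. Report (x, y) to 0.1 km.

x ≈ 27.4 km, y ≈ -14.3 km

Distance from S−P lag: d = Δt · v_P v_S / (v_P − v_S) = Δt · (6.82·3.91)/(6.82−3.91) ≈ 9.1636·Δt.
So d_SEIS-05 = 86.19, d_SEIS-06 = 91.65, d_SEIS-07 = 30.08 km.
Circle about each station: (x + 33.9)² + (y − 46.3)² = 86.19²; (x + 62.5)² + (y − 3.5)² = 91.65²; (x − 47.9)² + (y + 36.3)² = 30.08².
Subtracting the SEIS-05 equation from the SEIS-06 and SEIS-07 equations removes the quadratic terms:
-57.2 x − 85.6 y = -345.41
163.6 x − 165.2 y = 6843.11
Solving the 2×2 system: x ≈ 27.4, y ≈ -14.3 km.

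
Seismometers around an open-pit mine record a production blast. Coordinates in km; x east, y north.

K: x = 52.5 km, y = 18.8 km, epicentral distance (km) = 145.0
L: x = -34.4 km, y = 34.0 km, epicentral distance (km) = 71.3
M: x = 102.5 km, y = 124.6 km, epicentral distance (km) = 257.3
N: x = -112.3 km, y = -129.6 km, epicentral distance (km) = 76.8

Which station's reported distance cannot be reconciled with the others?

L

Solve using three stations at a time. Using K, M, N (subtract circle equations pairwise → linear system) gives (x, y) ≈ (-53.9, -79.7).
Distances from that point to each station vs reported:
  K: calculated 145.0 vs reported 145.0 → residual 0.0 km
  L: calculated 115.4 vs reported 71.3 → residual 44.1 km
  M: calculated 257.3 vs reported 257.3 → residual 0.0 km
  N: calculated 76.8 vs reported 76.8 → residual 0.0 km
K, M, N are mutually consistent (residuals ≈ 0); L is off by 44.1 km.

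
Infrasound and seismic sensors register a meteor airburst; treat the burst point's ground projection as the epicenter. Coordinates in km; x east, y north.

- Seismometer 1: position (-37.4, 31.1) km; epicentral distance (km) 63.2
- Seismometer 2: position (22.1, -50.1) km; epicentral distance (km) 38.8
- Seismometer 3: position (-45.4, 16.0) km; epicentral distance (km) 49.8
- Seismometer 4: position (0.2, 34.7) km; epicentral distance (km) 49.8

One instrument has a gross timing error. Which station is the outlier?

Solve using three stations at a time. Using Seismometer 1, Seismometer 2, Seismometer 4 (subtract circle equations pairwise → linear system) gives (x, y) ≈ (6.1, -14.8).
Distances from that point to each station vs reported:
  Seismometer 1: calculated 63.2 vs reported 63.2 → residual 0.0 km
  Seismometer 2: calculated 38.8 vs reported 38.8 → residual 0.0 km
  Seismometer 3: calculated 60.0 vs reported 49.8 → residual 10.2 km
  Seismometer 4: calculated 49.8 vs reported 49.8 → residual 0.0 km
Seismometer 1, Seismometer 2, Seismometer 4 are mutually consistent (residuals ≈ 0); Seismometer 3 is off by 10.2 km.

Seismometer 3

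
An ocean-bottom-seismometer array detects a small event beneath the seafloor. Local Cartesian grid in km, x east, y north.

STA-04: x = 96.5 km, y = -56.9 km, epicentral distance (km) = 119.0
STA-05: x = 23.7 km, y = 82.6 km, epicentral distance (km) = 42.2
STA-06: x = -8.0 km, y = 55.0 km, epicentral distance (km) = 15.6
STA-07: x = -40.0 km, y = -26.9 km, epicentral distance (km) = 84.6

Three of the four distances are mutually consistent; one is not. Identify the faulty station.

STA-04

Solve using three stations at a time. Using STA-05, STA-06, STA-07 (subtract circle equations pairwise → linear system) gives (x, y) ≈ (4.1, 45.3).
Distances from that point to each station vs reported:
  STA-04: calculated 137.8 vs reported 119.0 → residual 18.8 km
  STA-05: calculated 42.2 vs reported 42.2 → residual 0.0 km
  STA-06: calculated 15.5 vs reported 15.6 → residual 0.1 km
  STA-07: calculated 84.6 vs reported 84.6 → residual 0.0 km
STA-05, STA-06, STA-07 are mutually consistent (residuals ≈ 0); STA-04 is off by 18.8 km.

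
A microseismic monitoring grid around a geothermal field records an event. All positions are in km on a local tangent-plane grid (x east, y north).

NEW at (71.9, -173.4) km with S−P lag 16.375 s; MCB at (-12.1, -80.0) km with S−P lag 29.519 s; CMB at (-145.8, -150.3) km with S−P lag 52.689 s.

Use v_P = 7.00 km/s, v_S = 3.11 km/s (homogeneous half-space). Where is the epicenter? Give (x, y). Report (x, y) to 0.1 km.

Distance from S−P lag: d = Δt · v_P v_S / (v_P − v_S) = Δt · (7.00·3.11)/(7.00−3.11) ≈ 5.5964·Δt.
So d_NEW = 91.64, d_MCB = 165.20, d_CMB = 294.87 km.
Circle about each station: (x − 71.9)² + (y + 173.4)² = 91.64²; (x + 12.1)² + (y + 80.0)² = 165.20²; (x + 145.8)² + (y + 150.3)² = 294.87².
Subtracting the NEW equation from the MCB and CMB equations removes the quadratic terms:
-168.0 x + 186.8 y = -47583.91
-435.4 x + 46.2 y = -69939.87
Solving the 2×2 system: x ≈ 147.7, y ≈ -121.9 km.
Check against NEW (with the unrounded x, y): √((x − 71.9)²+(y + 173.4)²) = 91.64 ≈ 91.64 km. ✓

147.7 km east, -121.9 km north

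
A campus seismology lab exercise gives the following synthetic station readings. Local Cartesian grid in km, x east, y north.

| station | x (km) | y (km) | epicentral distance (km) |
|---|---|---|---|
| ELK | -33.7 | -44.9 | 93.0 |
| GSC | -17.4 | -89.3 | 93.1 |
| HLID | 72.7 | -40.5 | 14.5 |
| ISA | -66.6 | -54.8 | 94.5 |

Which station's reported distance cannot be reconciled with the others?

Solve using three stations at a time. Using ELK, GSC, HLID (subtract circle equations pairwise → linear system) gives (x, y) ≈ (58.9, -35.9).
Distances from that point to each station vs reported:
  ELK: calculated 93.0 vs reported 93.0 → residual 0.0 km
  GSC: calculated 93.1 vs reported 93.1 → residual 0.0 km
  HLID: calculated 14.6 vs reported 14.5 → residual 0.1 km
  ISA: calculated 126.9 vs reported 94.5 → residual 32.4 km
ELK, GSC, HLID are mutually consistent (residuals ≈ 0); ISA is off by 32.4 km.

ISA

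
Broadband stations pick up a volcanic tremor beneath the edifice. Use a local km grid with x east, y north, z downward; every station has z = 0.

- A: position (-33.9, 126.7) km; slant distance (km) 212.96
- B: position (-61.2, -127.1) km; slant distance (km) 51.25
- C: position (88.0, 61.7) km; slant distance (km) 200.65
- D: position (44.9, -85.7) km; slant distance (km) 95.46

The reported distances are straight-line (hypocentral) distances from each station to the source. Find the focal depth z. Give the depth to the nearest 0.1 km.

24.7 km

Each station gives a sphere (x−x_i)² + (y−y_i)² + z² = d_i² (stations at z=0).
Subtracting the A sphere from B and C: z² cancels, leaving linear equations in x and y:
-54.6 x − 507.6 y = 45423.15
243.8 x − 130.0 y = -559.67
Solving: x ≈ -47.299, y ≈ -84.398 km (keep extra digits for the depth step; rounded: -47.3, -84.4).
Then from the A sphere: z² = 212.96² − (x + 33.9)² − (y − 126.7)² with x = -47.299, y = -84.398, so z ≈ 24.699 ≈ 24.7 km.
Check against D (with the unrounded solution): distance 95.46 ≈ 95.46 km. ✓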